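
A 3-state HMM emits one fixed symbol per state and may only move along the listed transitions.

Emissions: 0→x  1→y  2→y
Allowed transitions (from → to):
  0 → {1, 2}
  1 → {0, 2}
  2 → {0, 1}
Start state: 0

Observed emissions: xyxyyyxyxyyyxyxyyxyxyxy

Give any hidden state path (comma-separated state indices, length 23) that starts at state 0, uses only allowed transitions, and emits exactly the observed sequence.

  t0 'x' -> {0}, take 0 (start)
  t1 'y' -> {1,2}, take 1 (0->1 ok)
  t2 'x' -> {0}, take 0 (1->0 ok)
  t3 'y' -> {1,2}, take 2 (0->2 ok)
  t4 'y' -> {1,2}, take 1 (2->1 ok)
  t5 'y' -> {1,2}, take 2 (1->2 ok)
  t6 'x' -> {0}, take 0 (2->0 ok)
  t7 'y' -> {1,2}, take 1 (0->1 ok)
  t8 'x' -> {0}, take 0 (1->0 ok)
  t9 'y' -> {1,2}, take 2 (0->2 ok)
  t10 'y' -> {1,2}, take 1 (2->1 ok)
  t11 'y' -> {1,2}, take 2 (1->2 ok)
  t12 'x' -> {0}, take 0 (2->0 ok)
  t13 'y' -> {1,2}, take 1 (0->1 ok)
  t14 'x' -> {0}, take 0 (1->0 ok)
  t15 'y' -> {1,2}, take 1 (0->1 ok)
  t16 'y' -> {1,2}, take 2 (1->2 ok)
  t17 'x' -> {0}, take 0 (2->0 ok)
  t18 'y' -> {1,2}, take 2 (0->2 ok)
  t19 'x' -> {0}, take 0 (2->0 ok)
  t20 'y' -> {1,2}, take 1 (0->1 ok)
  t21 'x' -> {0}, take 0 (1->0 ok)
  t22 'y' -> {1,2}, take 1 (0->1 ok)

0,1,0,2,1,2,0,1,0,2,1,2,0,1,0,1,2,0,2,0,1,0,1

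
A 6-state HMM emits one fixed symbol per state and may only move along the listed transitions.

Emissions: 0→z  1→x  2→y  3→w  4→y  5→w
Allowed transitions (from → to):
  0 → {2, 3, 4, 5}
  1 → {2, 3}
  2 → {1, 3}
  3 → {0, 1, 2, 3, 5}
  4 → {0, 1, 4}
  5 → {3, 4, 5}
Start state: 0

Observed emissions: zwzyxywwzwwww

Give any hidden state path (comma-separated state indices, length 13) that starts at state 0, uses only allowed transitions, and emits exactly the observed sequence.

0,3,0,4,1,2,3,3,0,5,3,3,3

  pos 0: z in {0}, choose 0; start
  pos 1: w in {3,5}, choose 3; 0->3 ok
  pos 2: z in {0}, choose 0; 3->0 ok
  pos 3: y in {2,4}, choose 4; 0->4 ok
  pos 4: x in {1}, choose 1; 4->1 ok
  pos 5: y in {2,4}, choose 2; 1->2 ok
  pos 6: w in {3,5}, choose 3; 2->3 ok
  pos 7: w in {3,5}, choose 3; 3->3 ok
  pos 8: z in {0}, choose 0; 3->0 ok
  pos 9: w in {3,5}, choose 5; 0->5 ok
  pos 10: w in {3,5}, choose 3; 5->3 ok
  pos 11: w in {3,5}, choose 3; 3->3 ok
  pos 12: w in {3,5}, choose 3; 3->3 ok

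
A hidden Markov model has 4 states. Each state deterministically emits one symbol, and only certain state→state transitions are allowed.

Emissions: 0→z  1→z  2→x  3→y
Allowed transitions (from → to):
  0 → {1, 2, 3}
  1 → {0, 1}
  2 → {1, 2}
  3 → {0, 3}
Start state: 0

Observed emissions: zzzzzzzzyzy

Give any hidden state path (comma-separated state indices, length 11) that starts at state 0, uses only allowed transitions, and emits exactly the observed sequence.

  [0] z  {0,1}  => 0  start
  [1] z  {0,1}  => 1  0->1 ok
  [2] z  {0,1}  => 1  1->1 ok
  [3] z  {0,1}  => 0  1->0 ok
  [4] z  {0,1}  => 1  0->1 ok
  [5] z  {0,1}  => 1  1->1 ok
  [6] z  {0,1}  => 1  1->1 ok
  [7] z  {0,1}  => 0  1->0 ok
  [8] y  {3}  => 3  0->3 ok
  [9] z  {0,1}  => 0  3->0 ok
  [10] y  {3}  => 3  0->3 ok

0,1,1,0,1,1,1,0,3,0,3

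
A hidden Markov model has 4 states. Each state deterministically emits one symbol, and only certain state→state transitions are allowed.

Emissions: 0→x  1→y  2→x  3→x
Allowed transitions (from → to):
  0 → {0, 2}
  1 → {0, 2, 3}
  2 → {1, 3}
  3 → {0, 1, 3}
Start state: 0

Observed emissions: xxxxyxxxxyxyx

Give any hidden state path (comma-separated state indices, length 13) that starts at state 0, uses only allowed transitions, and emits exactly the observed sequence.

0,0,0,2,1,0,0,0,2,1,2,1,3

  [0] x  {0,2,3}  => 0  start
  [1] x  {0,2,3}  => 0  0->0 ok
  [2] x  {0,2,3}  => 0  0->0 ok
  [3] x  {0,2,3}  => 2  0->2 ok
  [4] y  {1}  => 1  2->1 ok
  [5] x  {0,2,3}  => 0  1->0 ok
  [6] x  {0,2,3}  => 0  0->0 ok
  [7] x  {0,2,3}  => 0  0->0 ok
  [8] x  {0,2,3}  => 2  0->2 ok
  [9] y  {1}  => 1  2->1 ok
  [10] x  {0,2,3}  => 2  1->2 ok
  [11] y  {1}  => 1  2->1 ok
  [12] x  {0,2,3}  => 3  1->3 ok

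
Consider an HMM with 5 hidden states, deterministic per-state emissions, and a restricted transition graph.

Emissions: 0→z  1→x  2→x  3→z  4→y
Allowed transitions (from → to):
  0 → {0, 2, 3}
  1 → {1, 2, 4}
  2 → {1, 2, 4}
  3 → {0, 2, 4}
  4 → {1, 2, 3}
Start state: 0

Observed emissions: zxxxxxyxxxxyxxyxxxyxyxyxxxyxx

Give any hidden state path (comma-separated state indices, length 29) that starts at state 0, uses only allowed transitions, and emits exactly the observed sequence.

  pos 0: z in {0,3}, choose 0; start
  pos 1: x in {1,2}, choose 2; 0->2 ok
  pos 2: x in {1,2}, choose 2; 2->2 ok
  pos 3: x in {1,2}, choose 2; 2->2 ok
  pos 4: x in {1,2}, choose 1; 2->1 ok
  pos 5: x in {1,2}, choose 1; 1->1 ok
  pos 6: y in {4}, choose 4; 1->4 ok
  pos 7: x in {1,2}, choose 1; 4->1 ok
  pos 8: x in {1,2}, choose 1; 1->1 ok
  pos 9: x in {1,2}, choose 2; 1->2 ok
  pos 10: x in {1,2}, choose 2; 2->2 ok
  pos 11: y in {4}, choose 4; 2->4 ok
  pos 12: x in {1,2}, choose 2; 4->2 ok
  pos 13: x in {1,2}, choose 1; 2->1 ok
  pos 14: y in {4}, choose 4; 1->4 ok
  pos 15: x in {1,2}, choose 2; 4->2 ok
  pos 16: x in {1,2}, choose 1; 2->1 ok
  pos 17: x in {1,2}, choose 2; 1->2 ok
  pos 18: y in {4}, choose 4; 2->4 ok
  pos 19: x in {1,2}, choose 1; 4->1 ok
  pos 20: y in {4}, choose 4; 1->4 ok
  pos 21: x in {1,2}, choose 1; 4->1 ok
  pos 22: y in {4}, choose 4; 1->4 ok
  pos 23: x in {1,2}, choose 2; 4->2 ok
  pos 24: x in {1,2}, choose 1; 2->1 ok
  pos 25: x in {1,2}, choose 1; 1->1 ok
  pos 26: y in {4}, choose 4; 1->4 ok
  pos 27: x in {1,2}, choose 2; 4->2 ok
  pos 28: x in {1,2}, choose 2; 2->2 ok

0,2,2,2,1,1,4,1,1,2,2,4,2,1,4,2,1,2,4,1,4,1,4,2,1,1,4,2,2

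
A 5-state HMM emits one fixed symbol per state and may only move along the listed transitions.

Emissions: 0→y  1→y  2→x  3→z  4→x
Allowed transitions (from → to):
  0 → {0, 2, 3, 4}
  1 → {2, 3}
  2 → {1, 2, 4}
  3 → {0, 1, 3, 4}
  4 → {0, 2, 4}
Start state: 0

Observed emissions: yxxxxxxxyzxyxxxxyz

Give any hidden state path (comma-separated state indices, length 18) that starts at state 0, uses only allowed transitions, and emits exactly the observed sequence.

  [0] y  {0,1}  => 0  start
  [1] x  {2,4}  => 2  0->2 ok
  [2] x  {2,4}  => 2  2->2 ok
  [3] x  {2,4}  => 4  2->4 ok
  [4] x  {2,4}  => 2  4->2 ok
  [5] x  {2,4}  => 4  2->4 ok
  [6] x  {2,4}  => 4  4->4 ok
  [7] x  {2,4}  => 2  4->2 ok
  [8] y  {0,1}  => 1  2->1 ok
  [9] z  {3}  => 3  1->3 ok
  [10] x  {2,4}  => 4  3->4 ok
  [11] y  {0,1}  => 0  4->0 ok
  [12] x  {2,4}  => 4  0->4 ok
  [13] x  {2,4}  => 4  4->4 ok
  [14] x  {2,4}  => 2  4->2 ok
  [15] x  {2,4}  => 4  2->4 ok
  [16] y  {0,1}  => 0  4->0 ok
  [17] z  {3}  => 3  0->3 ok

0,2,2,4,2,4,4,2,1,3,4,0,4,4,2,4,0,3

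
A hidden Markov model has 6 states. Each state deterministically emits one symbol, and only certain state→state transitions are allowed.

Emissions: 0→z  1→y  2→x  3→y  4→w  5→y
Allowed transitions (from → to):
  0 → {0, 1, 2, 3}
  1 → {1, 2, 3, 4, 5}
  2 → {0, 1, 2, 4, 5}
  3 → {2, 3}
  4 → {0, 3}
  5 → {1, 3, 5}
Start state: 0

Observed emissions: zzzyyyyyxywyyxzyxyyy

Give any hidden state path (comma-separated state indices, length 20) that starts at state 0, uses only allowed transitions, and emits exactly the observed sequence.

0,0,0,1,5,3,3,3,2,1,4,3,3,2,0,3,2,5,5,5

  0: obs=z cand={0} pick 0 [start]
  1: obs=z cand={0} pick 0 [0->0 ok]
  2: obs=z cand={0} pick 0 [0->0 ok]
  3: obs=y cand={1,3,5} pick 1 [0->1 ok]
  4: obs=y cand={1,3,5} pick 5 [1->5 ok]
  5: obs=y cand={1,3,5} pick 3 [5->3 ok]
  6: obs=y cand={1,3,5} pick 3 [3->3 ok]
  7: obs=y cand={1,3,5} pick 3 [3->3 ok]
  8: obs=x cand={2} pick 2 [3->2 ok]
  9: obs=y cand={1,3,5} pick 1 [2->1 ok]
  10: obs=w cand={4} pick 4 [1->4 ok]
  11: obs=y cand={1,3,5} pick 3 [4->3 ok]
  12: obs=y cand={1,3,5} pick 3 [3->3 ok]
  13: obs=x cand={2} pick 2 [3->2 ok]
  14: obs=z cand={0} pick 0 [2->0 ok]
  15: obs=y cand={1,3,5} pick 3 [0->3 ok]
  16: obs=x cand={2} pick 2 [3->2 ok]
  17: obs=y cand={1,3,5} pick 5 [2->5 ok]
  18: obs=y cand={1,3,5} pick 5 [5->5 ok]
  19: obs=y cand={1,3,5} pick 5 [5->5 ok]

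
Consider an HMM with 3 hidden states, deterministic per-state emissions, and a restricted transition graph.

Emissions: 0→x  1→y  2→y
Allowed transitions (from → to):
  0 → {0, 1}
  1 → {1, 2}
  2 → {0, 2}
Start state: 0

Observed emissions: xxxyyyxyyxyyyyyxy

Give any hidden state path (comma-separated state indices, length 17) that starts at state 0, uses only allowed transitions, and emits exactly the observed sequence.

0,0,0,1,2,2,0,1,2,0,1,1,1,1,2,0,1

  t0 'x' -> {0}, take 0 (start)
  t1 'x' -> {0}, take 0 (0->0 ok)
  t2 'x' -> {0}, take 0 (0->0 ok)
  t3 'y' -> {1,2}, take 1 (0->1 ok)
  t4 'y' -> {1,2}, take 2 (1->2 ok)
  t5 'y' -> {1,2}, take 2 (2->2 ok)
  t6 'x' -> {0}, take 0 (2->0 ok)
  t7 'y' -> {1,2}, take 1 (0->1 ok)
  t8 'y' -> {1,2}, take 2 (1->2 ok)
  t9 'x' -> {0}, take 0 (2->0 ok)
  t10 'y' -> {1,2}, take 1 (0->1 ok)
  t11 'y' -> {1,2}, take 1 (1->1 ok)
  t12 'y' -> {1,2}, take 1 (1->1 ok)
  t13 'y' -> {1,2}, take 1 (1->1 ok)
  t14 'y' -> {1,2}, take 2 (1->2 ok)
  t15 'x' -> {0}, take 0 (2->0 ok)
  t16 'y' -> {1,2}, take 1 (0->1 ok)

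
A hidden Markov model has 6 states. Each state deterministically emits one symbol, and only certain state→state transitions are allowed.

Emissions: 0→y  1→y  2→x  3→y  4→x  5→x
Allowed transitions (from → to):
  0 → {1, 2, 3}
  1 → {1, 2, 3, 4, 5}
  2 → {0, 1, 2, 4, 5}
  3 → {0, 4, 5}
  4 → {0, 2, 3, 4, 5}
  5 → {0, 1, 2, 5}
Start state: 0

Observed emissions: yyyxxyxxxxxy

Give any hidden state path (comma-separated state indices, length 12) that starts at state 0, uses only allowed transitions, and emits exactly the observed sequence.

  [0] y  {0,1,3}  => 0  start
  [1] y  {0,1,3}  => 3  0->3 ok
  [2] y  {0,1,3}  => 0  3->0 ok
  [3] x  {2,4,5}  => 2  0->2 ok
  [4] x  {2,4,5}  => 4  2->4 ok
  [5] y  {0,1,3}  => 0  4->0 ok
  [6] x  {2,4,5}  => 2  0->2 ok
  [7] x  {2,4,5}  => 2  2->2 ok
  [8] x  {2,4,5}  => 2  2->2 ok
  [9] x  {2,4,5}  => 5  2->5 ok
  [10] x  {2,4,5}  => 2  5->2 ok
  [11] y  {0,1,3}  => 1  2->1 ok

0,3,0,2,4,0,2,2,2,5,2,1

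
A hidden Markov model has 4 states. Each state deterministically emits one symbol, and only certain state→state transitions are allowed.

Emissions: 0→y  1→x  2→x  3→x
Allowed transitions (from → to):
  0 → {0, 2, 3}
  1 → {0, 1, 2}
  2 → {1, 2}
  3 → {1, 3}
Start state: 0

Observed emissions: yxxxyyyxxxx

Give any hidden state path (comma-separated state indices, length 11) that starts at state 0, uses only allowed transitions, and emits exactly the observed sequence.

  pos 0: y in {0}, choose 0; start
  pos 1: x in {1,2,3}, choose 3; 0->3 ok
  pos 2: x in {1,2,3}, choose 3; 3->3 ok
  pos 3: x in {1,2,3}, choose 1; 3->1 ok
  pos 4: y in {0}, choose 0; 1->0 ok
  pos 5: y in {0}, choose 0; 0->0 ok
  pos 6: y in {0}, choose 0; 0->0 ok
  pos 7: x in {1,2,3}, choose 2; 0->2 ok
  pos 8: x in {1,2,3}, choose 2; 2->2 ok
  pos 9: x in {1,2,3}, choose 1; 2->1 ok
  pos 10: x in {1,2,3}, choose 2; 1->2 ok

0,3,3,1,0,0,0,2,2,1,2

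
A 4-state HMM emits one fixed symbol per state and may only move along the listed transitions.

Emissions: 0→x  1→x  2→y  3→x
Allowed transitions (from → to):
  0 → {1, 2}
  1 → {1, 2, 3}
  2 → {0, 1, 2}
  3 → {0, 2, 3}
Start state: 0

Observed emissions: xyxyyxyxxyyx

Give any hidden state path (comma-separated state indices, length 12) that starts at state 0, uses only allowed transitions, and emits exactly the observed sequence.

0,2,0,2,2,0,2,1,3,2,2,1

  [0] x  {0,1,3}  => 0  start
  [1] y  {2}  => 2  0->2 ok
  [2] x  {0,1,3}  => 0  2->0 ok
  [3] y  {2}  => 2  0->2 ok
  [4] y  {2}  => 2  2->2 ok
  [5] x  {0,1,3}  => 0  2->0 ok
  [6] y  {2}  => 2  0->2 ok
  [7] x  {0,1,3}  => 1  2->1 ok
  [8] x  {0,1,3}  => 3  1->3 ok
  [9] y  {2}  => 2  3->2 ok
  [10] y  {2}  => 2  2->2 ok
  [11] x  {0,1,3}  => 1  2->1 ok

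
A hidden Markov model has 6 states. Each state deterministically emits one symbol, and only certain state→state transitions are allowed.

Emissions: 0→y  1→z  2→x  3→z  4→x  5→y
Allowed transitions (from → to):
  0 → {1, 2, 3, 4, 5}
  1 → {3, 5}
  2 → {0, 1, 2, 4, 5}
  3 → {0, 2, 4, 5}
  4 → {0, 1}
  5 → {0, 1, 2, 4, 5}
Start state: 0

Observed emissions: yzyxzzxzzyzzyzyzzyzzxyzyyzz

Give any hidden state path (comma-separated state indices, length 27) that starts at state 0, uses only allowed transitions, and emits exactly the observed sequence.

0,3,0,4,1,3,2,1,3,5,1,3,5,1,5,1,3,0,1,3,4,0,3,0,5,1,3

  pos 0: y in {0,5}, choose 0; start
  pos 1: z in {1,3}, choose 3; 0->3 ok
  pos 2: y in {0,5}, choose 0; 3->0 ok
  pos 3: x in {2,4}, choose 4; 0->4 ok
  pos 4: z in {1,3}, choose 1; 4->1 ok
  pos 5: z in {1,3}, choose 3; 1->3 ok
  pos 6: x in {2,4}, choose 2; 3->2 ok
  pos 7: z in {1,3}, choose 1; 2->1 ok
  pos 8: z in {1,3}, choose 3; 1->3 ok
  pos 9: y in {0,5}, choose 5; 3->5 ok
  pos 10: z in {1,3}, choose 1; 5->1 ok
  pos 11: z in {1,3}, choose 3; 1->3 ok
  pos 12: y in {0,5}, choose 5; 3->5 ok
  pos 13: z in {1,3}, choose 1; 5->1 ok
  pos 14: y in {0,5}, choose 5; 1->5 ok
  pos 15: z in {1,3}, choose 1; 5->1 ok
  pos 16: z in {1,3}, choose 3; 1->3 ok
  pos 17: y in {0,5}, choose 0; 3->0 ok
  pos 18: z in {1,3}, choose 1; 0->1 ok
  pos 19: z in {1,3}, choose 3; 1->3 ok
  pos 20: x in {2,4}, choose 4; 3->4 ok
  pos 21: y in {0,5}, choose 0; 4->0 ok
  pos 22: z in {1,3}, choose 3; 0->3 ok
  pos 23: y in {0,5}, choose 0; 3->0 ok
  pos 24: y in {0,5}, choose 5; 0->5 ok
  pos 25: z in {1,3}, choose 1; 5->1 ok
  pos 26: z in {1,3}, choose 3; 1->3 ok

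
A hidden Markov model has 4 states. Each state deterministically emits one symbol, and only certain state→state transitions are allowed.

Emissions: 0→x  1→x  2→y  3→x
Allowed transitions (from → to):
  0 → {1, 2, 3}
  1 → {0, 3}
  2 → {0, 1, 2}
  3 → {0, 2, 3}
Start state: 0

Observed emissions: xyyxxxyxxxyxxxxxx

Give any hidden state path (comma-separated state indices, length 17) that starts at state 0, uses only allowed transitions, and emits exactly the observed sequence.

0,2,2,1,3,0,2,0,1,0,2,1,0,3,3,0,3

  0: obs=x cand={0,1,3} pick 0 [start]
  1: obs=y cand={2} pick 2 [0->2 ok]
  2: obs=y cand={2} pick 2 [2->2 ok]
  3: obs=x cand={0,1,3} pick 1 [2->1 ok]
  4: obs=x cand={0,1,3} pick 3 [1->3 ok]
  5: obs=x cand={0,1,3} pick 0 [3->0 ok]
  6: obs=y cand={2} pick 2 [0->2 ok]
  7: obs=x cand={0,1,3} pick 0 [2->0 ok]
  8: obs=x cand={0,1,3} pick 1 [0->1 ok]
  9: obs=x cand={0,1,3} pick 0 [1->0 ok]
  10: obs=y cand={2} pick 2 [0->2 ok]
  11: obs=x cand={0,1,3} pick 1 [2->1 ok]
  12: obs=x cand={0,1,3} pick 0 [1->0 ok]
  13: obs=x cand={0,1,3} pick 3 [0->3 ok]
  14: obs=x cand={0,1,3} pick 3 [3->3 ok]
  15: obs=x cand={0,1,3} pick 0 [3->0 ok]
  16: obs=x cand={0,1,3} pick 3 [0->3 ok]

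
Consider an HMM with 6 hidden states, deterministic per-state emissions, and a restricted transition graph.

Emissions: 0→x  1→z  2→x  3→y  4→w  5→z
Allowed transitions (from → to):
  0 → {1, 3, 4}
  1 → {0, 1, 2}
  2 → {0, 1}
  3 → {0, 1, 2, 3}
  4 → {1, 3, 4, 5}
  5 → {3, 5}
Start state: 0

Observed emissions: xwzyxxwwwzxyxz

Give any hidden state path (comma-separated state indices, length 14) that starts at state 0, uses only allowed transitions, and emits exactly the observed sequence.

0,4,5,3,2,0,4,4,4,1,0,3,2,1

  pos 0: x in {0,2}, choose 0; start
  pos 1: w in {4}, choose 4; 0->4 ok
  pos 2: z in {1,5}, choose 5; 4->5 ok
  pos 3: y in {3}, choose 3; 5->3 ok
  pos 4: x in {0,2}, choose 2; 3->2 ok
  pos 5: x in {0,2}, choose 0; 2->0 ok
  pos 6: w in {4}, choose 4; 0->4 ok
  pos 7: w in {4}, choose 4; 4->4 ok
  pos 8: w in {4}, choose 4; 4->4 ok
  pos 9: z in {1,5}, choose 1; 4->1 ok
  pos 10: x in {0,2}, choose 0; 1->0 ok
  pos 11: y in {3}, choose 3; 0->3 ok
  pos 12: x in {0,2}, choose 2; 3->2 ok
  pos 13: z in {1,5}, choose 1; 2->1 ok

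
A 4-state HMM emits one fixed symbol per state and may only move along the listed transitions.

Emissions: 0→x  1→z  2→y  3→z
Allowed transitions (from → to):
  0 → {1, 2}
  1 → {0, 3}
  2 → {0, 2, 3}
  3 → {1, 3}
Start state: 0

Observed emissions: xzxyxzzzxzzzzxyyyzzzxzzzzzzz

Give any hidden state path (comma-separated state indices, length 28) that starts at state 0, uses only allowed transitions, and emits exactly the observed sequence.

  pos 0: x in {0}, choose 0; start
  pos 1: z in {1,3}, choose 1; 0->1 ok
  pos 2: x in {0}, choose 0; 1->0 ok
  pos 3: y in {2}, choose 2; 0->2 ok
  pos 4: x in {0}, choose 0; 2->0 ok
  pos 5: z in {1,3}, choose 1; 0->1 ok
  pos 6: z in {1,3}, choose 3; 1->3 ok
  pos 7: z in {1,3}, choose 1; 3->1 ok
  pos 8: x in {0}, choose 0; 1->0 ok
  pos 9: z in {1,3}, choose 1; 0->1 ok
  pos 10: z in {1,3}, choose 3; 1->3 ok
  pos 11: z in {1,3}, choose 3; 3->3 ok
  pos 12: z in {1,3}, choose 1; 3->1 ok
  pos 13: x in {0}, choose 0; 1->0 ok
  pos 14: y in {2}, choose 2; 0->2 ok
  pos 15: y in {2}, choose 2; 2->2 ok
  pos 16: y in {2}, choose 2; 2->2 ok
  pos 17: z in {1,3}, choose 3; 2->3 ok
  pos 18: z in {1,3}, choose 3; 3->3 ok
  pos 19: z in {1,3}, choose 1; 3->1 ok
  pos 20: x in {0}, choose 0; 1->0 ok
  pos 21: z in {1,3}, choose 1; 0->1 ok
  pos 22: z in {1,3}, choose 3; 1->3 ok
  pos 23: z in {1,3}, choose 3; 3->3 ok
  pos 24: z in {1,3}, choose 1; 3->1 ok
  pos 25: z in {1,3}, choose 3; 1->3 ok
  pos 26: z in {1,3}, choose 3; 3->3 ok
  pos 27: z in {1,3}, choose 3; 3->3 ok

0,1,0,2,0,1,3,1,0,1,3,3,1,0,2,2,2,3,3,1,0,1,3,3,1,3,3,3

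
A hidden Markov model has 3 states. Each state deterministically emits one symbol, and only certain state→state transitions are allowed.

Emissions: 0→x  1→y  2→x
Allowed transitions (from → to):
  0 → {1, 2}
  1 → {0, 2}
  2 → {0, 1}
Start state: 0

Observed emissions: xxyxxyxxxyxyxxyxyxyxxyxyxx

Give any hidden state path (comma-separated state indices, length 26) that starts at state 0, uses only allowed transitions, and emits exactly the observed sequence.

  t0 'x' -> {0,2}, take 0 (start)
  t1 'x' -> {0,2}, take 2 (0->2 ok)
  t2 'y' -> {1}, take 1 (2->1 ok)
  t3 'x' -> {0,2}, take 2 (1->2 ok)
  t4 'x' -> {0,2}, take 0 (2->0 ok)
  t5 'y' -> {1}, take 1 (0->1 ok)
  t6 'x' -> {0,2}, take 0 (1->0 ok)
  t7 'x' -> {0,2}, take 2 (0->2 ok)
  t8 'x' -> {0,2}, take 0 (2->0 ok)
  t9 'y' -> {1}, take 1 (0->1 ok)
  t10 'x' -> {0,2}, take 0 (1->0 ok)
  t11 'y' -> {1}, take 1 (0->1 ok)
  t12 'x' -> {0,2}, take 2 (1->2 ok)
  t13 'x' -> {0,2}, take 0 (2->0 ok)
  t14 'y' -> {1}, take 1 (0->1 ok)
  t15 'x' -> {0,2}, take 0 (1->0 ok)
  t16 'y' -> {1}, take 1 (0->1 ok)
  t17 'x' -> {0,2}, take 0 (1->0 ok)
  t18 'y' -> {1}, take 1 (0->1 ok)
  t19 'x' -> {0,2}, take 0 (1->0 ok)
  t20 'x' -> {0,2}, take 2 (0->2 ok)
  t21 'y' -> {1}, take 1 (2->1 ok)
  t22 'x' -> {0,2}, take 2 (1->2 ok)
  t23 'y' -> {1}, take 1 (2->1 ok)
  t24 'x' -> {0,2}, take 2 (1->2 ok)
  t25 'x' -> {0,2}, take 0 (2->0 ok)

0,2,1,2,0,1,0,2,0,1,0,1,2,0,1,0,1,0,1,0,2,1,2,1,2,0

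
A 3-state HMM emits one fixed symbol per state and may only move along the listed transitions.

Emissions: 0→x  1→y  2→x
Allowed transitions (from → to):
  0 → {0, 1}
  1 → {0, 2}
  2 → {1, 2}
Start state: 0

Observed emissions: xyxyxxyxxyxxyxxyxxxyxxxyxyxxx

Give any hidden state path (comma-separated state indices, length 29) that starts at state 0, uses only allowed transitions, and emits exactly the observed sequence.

  t0 'x' -> {0,2}, take 0 (start)
  t1 'y' -> {1}, take 1 (0->1 ok)
  t2 'x' -> {0,2}, take 2 (1->2 ok)
  t3 'y' -> {1}, take 1 (2->1 ok)
  t4 'x' -> {0,2}, take 0 (1->0 ok)
  t5 'x' -> {0,2}, take 0 (0->0 ok)
  t6 'y' -> {1}, take 1 (0->1 ok)
  t7 'x' -> {0,2}, take 2 (1->2 ok)
  t8 'x' -> {0,2}, take 2 (2->2 ok)
  t9 'y' -> {1}, take 1 (2->1 ok)
  t10 'x' -> {0,2}, take 0 (1->0 ok)
  t11 'x' -> {0,2}, take 0 (0->0 ok)
  t12 'y' -> {1}, take 1 (0->1 ok)
  t13 'x' -> {0,2}, take 0 (1->0 ok)
  t14 'x' -> {0,2}, take 0 (0->0 ok)
  t15 'y' -> {1}, take 1 (0->1 ok)
  t16 'x' -> {0,2}, take 0 (1->0 ok)
  t17 'x' -> {0,2}, take 0 (0->0 ok)
  t18 'x' -> {0,2}, take 0 (0->0 ok)
  t19 'y' -> {1}, take 1 (0->1 ok)
  t20 'x' -> {0,2}, take 2 (1->2 ok)
  t21 'x' -> {0,2}, take 2 (2->2 ok)
  t22 'x' -> {0,2}, take 2 (2->2 ok)
  t23 'y' -> {1}, take 1 (2->1 ok)
  t24 'x' -> {0,2}, take 2 (1->2 ok)
  t25 'y' -> {1}, take 1 (2->1 ok)
  t26 'x' -> {0,2}, take 0 (1->0 ok)
  t27 'x' -> {0,2}, take 0 (0->0 ok)
  t28 'x' -> {0,2}, take 0 (0->0 ok)

0,1,2,1,0,0,1,2,2,1,0,0,1,0,0,1,0,0,0,1,2,2,2,1,2,1,0,0,0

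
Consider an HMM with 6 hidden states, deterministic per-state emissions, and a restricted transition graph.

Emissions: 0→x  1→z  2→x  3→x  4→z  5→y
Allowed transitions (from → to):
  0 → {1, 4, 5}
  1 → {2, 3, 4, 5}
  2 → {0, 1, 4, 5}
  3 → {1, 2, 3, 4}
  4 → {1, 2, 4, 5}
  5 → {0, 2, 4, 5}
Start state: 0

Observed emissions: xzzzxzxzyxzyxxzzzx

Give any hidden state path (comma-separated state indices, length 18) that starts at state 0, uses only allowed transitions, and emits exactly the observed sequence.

0,4,1,4,2,4,2,4,5,2,1,5,2,0,1,4,4,2

  0: obs=x cand={0,2,3} pick 0 [start]
  1: obs=z cand={1,4} pick 4 [0->4 ok]
  2: obs=z cand={1,4} pick 1 [4->1 ok]
  3: obs=z cand={1,4} pick 4 [1->4 ok]
  4: obs=x cand={0,2,3} pick 2 [4->2 ok]
  5: obs=z cand={1,4} pick 4 [2->4 ok]
  6: obs=x cand={0,2,3} pick 2 [4->2 ok]
  7: obs=z cand={1,4} pick 4 [2->4 ok]
  8: obs=y cand={5} pick 5 [4->5 ok]
  9: obs=x cand={0,2,3} pick 2 [5->2 ok]
  10: obs=z cand={1,4} pick 1 [2->1 ok]
  11: obs=y cand={5} pick 5 [1->5 ok]
  12: obs=x cand={0,2,3} pick 2 [5->2 ok]
  13: obs=x cand={0,2,3} pick 0 [2->0 ok]
  14: obs=z cand={1,4} pick 1 [0->1 ok]
  15: obs=z cand={1,4} pick 4 [1->4 ok]
  16: obs=z cand={1,4} pick 4 [4->4 ok]
  17: obs=x cand={0,2,3} pick 2 [4->2 ok]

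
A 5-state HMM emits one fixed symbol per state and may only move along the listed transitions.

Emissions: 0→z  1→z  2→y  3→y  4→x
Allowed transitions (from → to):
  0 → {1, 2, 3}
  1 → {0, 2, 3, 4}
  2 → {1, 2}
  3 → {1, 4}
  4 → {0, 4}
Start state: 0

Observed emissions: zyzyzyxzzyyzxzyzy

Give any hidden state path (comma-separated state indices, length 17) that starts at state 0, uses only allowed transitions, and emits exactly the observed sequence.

0,3,1,2,1,3,4,0,1,2,2,1,4,0,2,1,2

  0: obs=z cand={0,1} pick 0 [start]
  1: obs=y cand={2,3} pick 3 [0->3 ok]
  2: obs=z cand={0,1} pick 1 [3->1 ok]
  3: obs=y cand={2,3} pick 2 [1->2 ok]
  4: obs=z cand={0,1} pick 1 [2->1 ok]
  5: obs=y cand={2,3} pick 3 [1->3 ok]
  6: obs=x cand={4} pick 4 [3->4 ok]
  7: obs=z cand={0,1} pick 0 [4->0 ok]
  8: obs=z cand={0,1} pick 1 [0->1 ok]
  9: obs=y cand={2,3} pick 2 [1->2 ok]
  10: obs=y cand={2,3} pick 2 [2->2 ok]
  11: obs=z cand={0,1} pick 1 [2->1 ok]
  12: obs=x cand={4} pick 4 [1->4 ok]
  13: obs=z cand={0,1} pick 0 [4->0 ok]
  14: obs=y cand={2,3} pick 2 [0->2 ok]
  15: obs=z cand={0,1} pick 1 [2->1 ok]
  16: obs=y cand={2,3} pick 2 [1->2 ok]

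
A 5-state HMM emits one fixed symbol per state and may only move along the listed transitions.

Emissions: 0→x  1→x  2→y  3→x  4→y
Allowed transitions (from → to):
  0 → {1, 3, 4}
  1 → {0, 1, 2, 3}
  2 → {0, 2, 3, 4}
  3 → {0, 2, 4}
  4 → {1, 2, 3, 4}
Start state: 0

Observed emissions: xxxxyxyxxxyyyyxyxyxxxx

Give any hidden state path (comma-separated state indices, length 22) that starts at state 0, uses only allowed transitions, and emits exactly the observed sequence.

  pos 0: x in {0,1,3}, choose 0; start
  pos 1: x in {0,1,3}, choose 1; 0->1 ok
  pos 2: x in {0,1,3}, choose 1; 1->1 ok
  pos 3: x in {0,1,3}, choose 3; 1->3 ok
  pos 4: y in {2,4}, choose 2; 3->2 ok
  pos 5: x in {0,1,3}, choose 3; 2->3 ok
  pos 6: y in {2,4}, choose 2; 3->2 ok
  pos 7: x in {0,1,3}, choose 0; 2->0 ok
  pos 8: x in {0,1,3}, choose 1; 0->1 ok
  pos 9: x in {0,1,3}, choose 3; 1->3 ok
  pos 10: y in {2,4}, choose 4; 3->4 ok
  pos 11: y in {2,4}, choose 4; 4->4 ok
  pos 12: y in {2,4}, choose 4; 4->4 ok
  pos 13: y in {2,4}, choose 4; 4->4 ok
  pos 14: x in {0,1,3}, choose 3; 4->3 ok
  pos 15: y in {2,4}, choose 2; 3->2 ok
  pos 16: x in {0,1,3}, choose 3; 2->3 ok
  pos 17: y in {2,4}, choose 4; 3->4 ok
  pos 18: x in {0,1,3}, choose 1; 4->1 ok
  pos 19: x in {0,1,3}, choose 3; 1->3 ok
  pos 20: x in {0,1,3}, choose 0; 3->0 ok
  pos 21: x in {0,1,3}, choose 1; 0->1 ok

0,1,1,3,2,3,2,0,1,3,4,4,4,4,3,2,3,4,1,3,0,1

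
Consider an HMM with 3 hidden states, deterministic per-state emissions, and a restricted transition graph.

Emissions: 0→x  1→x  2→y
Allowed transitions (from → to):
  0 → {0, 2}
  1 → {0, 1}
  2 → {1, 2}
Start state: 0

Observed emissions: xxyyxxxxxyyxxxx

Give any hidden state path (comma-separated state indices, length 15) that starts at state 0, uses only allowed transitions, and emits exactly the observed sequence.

0,0,2,2,1,1,1,0,0,2,2,1,1,1,1

  t0 'x' -> {0,1}, take 0 (start)
  t1 'x' -> {0,1}, take 0 (0->0 ok)
  t2 'y' -> {2}, take 2 (0->2 ok)
  t3 'y' -> {2}, take 2 (2->2 ok)
  t4 'x' -> {0,1}, take 1 (2->1 ok)
  t5 'x' -> {0,1}, take 1 (1->1 ok)
  t6 'x' -> {0,1}, take 1 (1->1 ok)
  t7 'x' -> {0,1}, take 0 (1->0 ok)
  t8 'x' -> {0,1}, take 0 (0->0 ok)
  t9 'y' -> {2}, take 2 (0->2 ok)
  t10 'y' -> {2}, take 2 (2->2 ok)
  t11 'x' -> {0,1}, take 1 (2->1 ok)
  t12 'x' -> {0,1}, take 1 (1->1 ok)
  t13 'x' -> {0,1}, take 1 (1->1 ok)
  t14 'x' -> {0,1}, take 1 (1->1 ok)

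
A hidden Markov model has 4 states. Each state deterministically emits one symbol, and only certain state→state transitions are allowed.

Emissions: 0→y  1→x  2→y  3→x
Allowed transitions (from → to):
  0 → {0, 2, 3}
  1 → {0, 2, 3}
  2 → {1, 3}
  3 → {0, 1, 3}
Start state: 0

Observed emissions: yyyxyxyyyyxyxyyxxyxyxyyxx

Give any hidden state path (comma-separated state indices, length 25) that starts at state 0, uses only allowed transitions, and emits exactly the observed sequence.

  0: obs=y cand={0,2} pick 0 [start]
  1: obs=y cand={0,2} pick 0 [0->0 ok]
  2: obs=y cand={0,2} pick 2 [0->2 ok]
  3: obs=x cand={1,3} pick 1 [2->1 ok]
  4: obs=y cand={0,2} pick 2 [1->2 ok]
  5: obs=x cand={1,3} pick 1 [2->1 ok]
  6: obs=y cand={0,2} pick 0 [1->0 ok]
  7: obs=y cand={0,2} pick 0 [0->0 ok]
  8: obs=y cand={0,2} pick 0 [0->0 ok]
  9: obs=y cand={0,2} pick 0 [0->0 ok]
  10: obs=x cand={1,3} pick 3 [0->3 ok]
  11: obs=y cand={0,2} pick 0 [3->0 ok]
  12: obs=x cand={1,3} pick 3 [0->3 ok]
  13: obs=y cand={0,2} pick 0 [3->0 ok]
  14: obs=y cand={0,2} pick 0 [0->0 ok]
  15: obs=x cand={1,3} pick 3 [0->3 ok]
  16: obs=x cand={1,3} pick 1 [3->1 ok]
  17: obs=y cand={0,2} pick 2 [1->2 ok]
  18: obs=x cand={1,3} pick 1 [2->1 ok]
  19: obs=y cand={0,2} pick 0 [1->0 ok]
  20: obs=x cand={1,3} pick 3 [0->3 ok]
  21: obs=y cand={0,2} pick 0 [3->0 ok]
  22: obs=y cand={0,2} pick 2 [0->2 ok]
  23: obs=x cand={1,3} pick 3 [2->3 ok]
  24: obs=x cand={1,3} pick 3 [3->3 ok]

0,0,2,1,2,1,0,0,0,0,3,0,3,0,0,3,1,2,1,0,3,0,2,3,3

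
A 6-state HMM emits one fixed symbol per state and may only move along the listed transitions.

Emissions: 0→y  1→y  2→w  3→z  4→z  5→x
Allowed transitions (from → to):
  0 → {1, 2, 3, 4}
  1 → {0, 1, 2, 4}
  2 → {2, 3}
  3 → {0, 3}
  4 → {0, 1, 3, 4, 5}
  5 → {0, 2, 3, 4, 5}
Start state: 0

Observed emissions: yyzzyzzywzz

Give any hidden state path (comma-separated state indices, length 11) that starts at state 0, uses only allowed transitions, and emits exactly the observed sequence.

0,1,4,4,0,4,4,1,2,3,3

  pos 0: y in {0,1}, choose 0; start
  pos 1: y in {0,1}, choose 1; 0->1 ok
  pos 2: z in {3,4}, choose 4; 1->4 ok
  pos 3: z in {3,4}, choose 4; 4->4 ok
  pos 4: y in {0,1}, choose 0; 4->0 ok
  pos 5: z in {3,4}, choose 4; 0->4 ok
  pos 6: z in {3,4}, choose 4; 4->4 ok
  pos 7: y in {0,1}, choose 1; 4->1 ok
  pos 8: w in {2}, choose 2; 1->2 ok
  pos 9: z in {3,4}, choose 3; 2->3 ok
  pos 10: z in {3,4}, choose 3; 3->3 ok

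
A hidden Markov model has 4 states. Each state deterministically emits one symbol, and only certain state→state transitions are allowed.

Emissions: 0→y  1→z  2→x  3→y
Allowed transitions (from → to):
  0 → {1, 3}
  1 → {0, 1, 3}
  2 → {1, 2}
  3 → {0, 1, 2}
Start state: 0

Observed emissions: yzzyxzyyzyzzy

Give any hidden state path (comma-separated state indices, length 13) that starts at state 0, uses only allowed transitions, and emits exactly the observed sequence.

0,1,1,3,2,1,0,3,1,3,1,1,0

  [0] y  {0,3}  => 0  start
  [1] z  {1}  => 1  0->1 ok
  [2] z  {1}  => 1  1->1 ok
  [3] y  {0,3}  => 3  1->3 ok
  [4] x  {2}  => 2  3->2 ok
  [5] z  {1}  => 1  2->1 ok
  [6] y  {0,3}  => 0  1->0 ok
  [7] y  {0,3}  => 3  0->3 ok
  [8] z  {1}  => 1  3->1 ok
  [9] y  {0,3}  => 3  1->3 ok
  [10] z  {1}  => 1  3->1 ok
  [11] z  {1}  => 1  1->1 ok
  [12] y  {0,3}  => 0  1->0 ok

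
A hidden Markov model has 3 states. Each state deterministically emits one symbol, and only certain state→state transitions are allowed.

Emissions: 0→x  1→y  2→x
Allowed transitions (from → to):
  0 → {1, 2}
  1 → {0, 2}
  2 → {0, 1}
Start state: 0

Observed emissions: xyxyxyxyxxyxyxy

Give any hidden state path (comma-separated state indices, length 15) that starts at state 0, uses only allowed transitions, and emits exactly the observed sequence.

  pos 0: x in {0,2}, choose 0; start
  pos 1: y in {1}, choose 1; 0->1 ok
  pos 2: x in {0,2}, choose 2; 1->2 ok
  pos 3: y in {1}, choose 1; 2->1 ok
  pos 4: x in {0,2}, choose 2; 1->2 ok
  pos 5: y in {1}, choose 1; 2->1 ok
  pos 6: x in {0,2}, choose 2; 1->2 ok
  pos 7: y in {1}, choose 1; 2->1 ok
  pos 8: x in {0,2}, choose 2; 1->2 ok
  pos 9: x in {0,2}, choose 0; 2->0 ok
  pos 10: y in {1}, choose 1; 0->1 ok
  pos 11: x in {0,2}, choose 0; 1->0 ok
  pos 12: y in {1}, choose 1; 0->1 ok
  pos 13: x in {0,2}, choose 2; 1->2 ok
  pos 14: y in {1}, choose 1; 2->1 ok

0,1,2,1,2,1,2,1,2,0,1,0,1,2,1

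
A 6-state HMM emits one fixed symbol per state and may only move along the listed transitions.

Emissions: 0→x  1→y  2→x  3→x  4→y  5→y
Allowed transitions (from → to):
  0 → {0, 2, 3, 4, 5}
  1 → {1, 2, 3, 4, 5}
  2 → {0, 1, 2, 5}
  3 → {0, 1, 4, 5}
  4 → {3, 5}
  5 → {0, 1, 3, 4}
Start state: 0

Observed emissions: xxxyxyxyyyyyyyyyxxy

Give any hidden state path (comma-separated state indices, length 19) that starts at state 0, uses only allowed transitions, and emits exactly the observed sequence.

  t0 'x' -> {0,2,3}, take 0 (start)
  t1 'x' -> {0,2,3}, take 2 (0->2 ok)
  t2 'x' -> {0,2,3}, take 0 (2->0 ok)
  t3 'y' -> {1,4,5}, take 5 (0->5 ok)
  t4 'x' -> {0,2,3}, take 0 (5->0 ok)
  t5 'y' -> {1,4,5}, take 5 (0->5 ok)
  t6 'x' -> {0,2,3}, take 3 (5->3 ok)
  t7 'y' -> {1,4,5}, take 5 (3->5 ok)
  t8 'y' -> {1,4,5}, take 1 (5->1 ok)
  t9 'y' -> {1,4,5}, take 1 (1->1 ok)
  t10 'y' -> {1,4,5}, take 1 (1->1 ok)
  t11 'y' -> {1,4,5}, take 1 (1->1 ok)
  t12 'y' -> {1,4,5}, take 1 (1->1 ok)
  t13 'y' -> {1,4,5}, take 1 (1->1 ok)
  t14 'y' -> {1,4,5}, take 4 (1->4 ok)
  t15 'y' -> {1,4,5}, take 5 (4->5 ok)
  t16 'x' -> {0,2,3}, take 3 (5->3 ok)
  t17 'x' -> {0,2,3}, take 0 (3->0 ok)
  t18 'y' -> {1,4,5}, take 4 (0->4 ok)

0,2,0,5,0,5,3,5,1,1,1,1,1,1,4,5,3,0,4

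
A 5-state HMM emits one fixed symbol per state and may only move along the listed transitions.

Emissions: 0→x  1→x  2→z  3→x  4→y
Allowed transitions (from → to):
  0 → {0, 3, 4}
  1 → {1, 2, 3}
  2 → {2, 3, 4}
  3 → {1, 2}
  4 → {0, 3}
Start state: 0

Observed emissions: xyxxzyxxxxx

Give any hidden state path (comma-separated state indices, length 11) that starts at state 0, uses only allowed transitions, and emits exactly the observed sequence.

  0: obs=x cand={0,1,3} pick 0 [start]
  1: obs=y cand={4} pick 4 [0->4 ok]
  2: obs=x cand={0,1,3} pick 0 [4->0 ok]
  3: obs=x cand={0,1,3} pick 3 [0->3 ok]
  4: obs=z cand={2} pick 2 [3->2 ok]
  5: obs=y cand={4} pick 4 [2->4 ok]
  6: obs=x cand={0,1,3} pick 0 [4->0 ok]
  7: obs=x cand={0,1,3} pick 0 [0->0 ok]
  8: obs=x cand={0,1,3} pick 3 [0->3 ok]
  9: obs=x cand={0,1,3} pick 1 [3->1 ok]
  10: obs=x cand={0,1,3} pick 1 [1->1 ok]

0,4,0,3,2,4,0,0,3,1,1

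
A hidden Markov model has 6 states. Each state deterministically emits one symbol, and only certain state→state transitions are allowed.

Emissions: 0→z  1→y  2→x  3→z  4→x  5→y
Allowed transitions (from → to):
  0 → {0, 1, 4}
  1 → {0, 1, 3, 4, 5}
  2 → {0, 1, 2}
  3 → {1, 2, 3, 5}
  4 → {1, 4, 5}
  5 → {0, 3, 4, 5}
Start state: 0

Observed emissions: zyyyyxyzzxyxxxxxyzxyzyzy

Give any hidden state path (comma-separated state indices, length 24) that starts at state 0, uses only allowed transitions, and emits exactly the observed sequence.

  pos 0: z in {0,3}, choose 0; start
  pos 1: y in {1,5}, choose 1; 0->1 ok
  pos 2: y in {1,5}, choose 5; 1->5 ok
  pos 3: y in {1,5}, choose 5; 5->5 ok
  pos 4: y in {1,5}, choose 5; 5->5 ok
  pos 5: x in {2,4}, choose 4; 5->4 ok
  pos 6: y in {1,5}, choose 1; 4->1 ok
  pos 7: z in {0,3}, choose 0; 1->0 ok
  pos 8: z in {0,3}, choose 0; 0->0 ok
  pos 9: x in {2,4}, choose 4; 0->4 ok
  pos 10: y in {1,5}, choose 1; 4->1 ok
  pos 11: x in {2,4}, choose 4; 1->4 ok
  pos 12: x in {2,4}, choose 4; 4->4 ok
  pos 13: x in {2,4}, choose 4; 4->4 ok
  pos 14: x in {2,4}, choose 4; 4->4 ok
  pos 15: x in {2,4}, choose 4; 4->4 ok
  pos 16: y in {1,5}, choose 1; 4->1 ok
  pos 17: z in {0,3}, choose 3; 1->3 ok
  pos 18: x in {2,4}, choose 2; 3->2 ok
  pos 19: y in {1,5}, choose 1; 2->1 ok
  pos 20: z in {0,3}, choose 3; 1->3 ok
  pos 21: y in {1,5}, choose 5; 3->5 ok
  pos 22: z in {0,3}, choose 0; 5->0 ok
  pos 23: y in {1,5}, choose 1; 0->1 ok

0,1,5,5,5,4,1,0,0,4,1,4,4,4,4,4,1,3,2,1,3,5,0,1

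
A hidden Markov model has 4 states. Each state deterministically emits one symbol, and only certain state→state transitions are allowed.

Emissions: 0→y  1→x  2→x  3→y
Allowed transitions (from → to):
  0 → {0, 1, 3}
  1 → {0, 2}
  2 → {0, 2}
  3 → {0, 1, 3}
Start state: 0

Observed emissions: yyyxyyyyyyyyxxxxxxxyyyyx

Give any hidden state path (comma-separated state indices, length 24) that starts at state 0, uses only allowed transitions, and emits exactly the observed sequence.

  [0] y  {0,3}  => 0  start
  [1] y  {0,3}  => 3  0->3 ok
  [2] y  {0,3}  => 0  3->0 ok
  [3] x  {1,2}  => 1  0->1 ok
  [4] y  {0,3}  => 0  1->0 ok
  [5] y  {0,3}  => 3  0->3 ok
  [6] y  {0,3}  => 0  3->0 ok
  [7] y  {0,3}  => 3  0->3 ok
  [8] y  {0,3}  => 3  3->3 ok
  [9] y  {0,3}  => 3  3->3 ok
  [10] y  {0,3}  => 0  3->0 ok
  [11] y  {0,3}  => 3  0->3 ok
  [12] x  {1,2}  => 1  3->1 ok
  [13] x  {1,2}  => 2  1->2 ok
  [14] x  {1,2}  => 2  2->2 ok
  [15] x  {1,2}  => 2  2->2 ok
  [16] x  {1,2}  => 2  2->2 ok
  [17] x  {1,2}  => 2  2->2 ok
  [18] x  {1,2}  => 2  2->2 ok
  [19] y  {0,3}  => 0  2->0 ok
  [20] y  {0,3}  => 3  0->3 ok
  [21] y  {0,3}  => 3  3->3 ok
  [22] y  {0,3}  => 0  3->0 ok
  [23] x  {1,2}  => 1  0->1 ok

0,3,0,1,0,3,0,3,3,3,0,3,1,2,2,2,2,2,2,0,3,3,0,1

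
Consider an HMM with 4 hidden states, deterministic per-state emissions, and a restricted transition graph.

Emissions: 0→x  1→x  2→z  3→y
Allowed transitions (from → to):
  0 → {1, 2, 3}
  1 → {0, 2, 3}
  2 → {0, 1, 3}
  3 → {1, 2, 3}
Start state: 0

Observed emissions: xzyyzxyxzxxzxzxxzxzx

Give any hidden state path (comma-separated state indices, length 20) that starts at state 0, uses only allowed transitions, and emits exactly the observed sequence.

0,2,3,3,2,1,3,1,2,1,0,2,0,2,1,0,2,0,2,1

  pos 0: x in {0,1}, choose 0; start
  pos 1: z in {2}, choose 2; 0->2 ok
  pos 2: y in {3}, choose 3; 2->3 ok
  pos 3: y in {3}, choose 3; 3->3 ok
  pos 4: z in {2}, choose 2; 3->2 ok
  pos 5: x in {0,1}, choose 1; 2->1 ok
  pos 6: y in {3}, choose 3; 1->3 ok
  pos 7: x in {0,1}, choose 1; 3->1 ok
  pos 8: z in {2}, choose 2; 1->2 ok
  pos 9: x in {0,1}, choose 1; 2->1 ok
  pos 10: x in {0,1}, choose 0; 1->0 ok
  pos 11: z in {2}, choose 2; 0->2 ok
  pos 12: x in {0,1}, choose 0; 2->0 ok
  pos 13: z in {2}, choose 2; 0->2 ok
  pos 14: x in {0,1}, choose 1; 2->1 ok
  pos 15: x in {0,1}, choose 0; 1->0 ok
  pos 16: z in {2}, choose 2; 0->2 ok
  pos 17: x in {0,1}, choose 0; 2->0 ok
  pos 18: z in {2}, choose 2; 0->2 ok
  pos 19: x in {0,1}, choose 1; 2->1 ok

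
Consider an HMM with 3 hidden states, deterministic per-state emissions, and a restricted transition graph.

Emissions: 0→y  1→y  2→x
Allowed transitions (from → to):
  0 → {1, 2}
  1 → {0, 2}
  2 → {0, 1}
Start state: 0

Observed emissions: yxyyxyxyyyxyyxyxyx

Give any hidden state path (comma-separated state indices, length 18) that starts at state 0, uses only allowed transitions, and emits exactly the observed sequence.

  [0] y  {0,1}  => 0  start
  [1] x  {2}  => 2  0->2 ok
  [2] y  {0,1}  => 0  2->0 ok
  [3] y  {0,1}  => 1  0->1 ok
  [4] x  {2}  => 2  1->2 ok
  [5] y  {0,1}  => 1  2->1 ok
  [6] x  {2}  => 2  1->2 ok
  [7] y  {0,1}  => 0  2->0 ok
  [8] y  {0,1}  => 1  0->1 ok
  [9] y  {0,1}  => 0  1->0 ok
  [10] x  {2}  => 2  0->2 ok
  [11] y  {0,1}  => 1  2->1 ok
  [12] y  {0,1}  => 0  1->0 ok
  [13] x  {2}  => 2  0->2 ok
  [14] y  {0,1}  => 1  2->1 ok
  [15] x  {2}  => 2  1->2 ok
  [16] y  {0,1}  => 1  2->1 ok
  [17] x  {2}  => 2  1->2 ok

0,2,0,1,2,1,2,0,1,0,2,1,0,2,1,2,1,2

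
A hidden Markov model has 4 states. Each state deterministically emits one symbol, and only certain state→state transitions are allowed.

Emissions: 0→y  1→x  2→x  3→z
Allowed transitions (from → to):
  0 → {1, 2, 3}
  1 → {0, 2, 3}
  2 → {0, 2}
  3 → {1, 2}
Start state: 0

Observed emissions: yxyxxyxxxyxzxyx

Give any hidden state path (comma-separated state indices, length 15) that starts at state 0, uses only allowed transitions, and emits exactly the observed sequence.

  t0 'y' -> {0}, take 0 (start)
  t1 'x' -> {1,2}, take 2 (0->2 ok)
  t2 'y' -> {0}, take 0 (2->0 ok)
  t3 'x' -> {1,2}, take 1 (0->1 ok)
  t4 'x' -> {1,2}, take 2 (1->2 ok)
  t5 'y' -> {0}, take 0 (2->0 ok)
  t6 'x' -> {1,2}, take 2 (0->2 ok)
  t7 'x' -> {1,2}, take 2 (2->2 ok)
  t8 'x' -> {1,2}, take 2 (2->2 ok)
  t9 'y' -> {0}, take 0 (2->0 ok)
  t10 'x' -> {1,2}, take 1 (0->1 ok)
  t11 'z' -> {3}, take 3 (1->3 ok)
  t12 'x' -> {1,2}, take 2 (3->2 ok)
  t13 'y' -> {0}, take 0 (2->0 ok)
  t14 'x' -> {1,2}, take 1 (0->1 ok)

0,2,0,1,2,0,2,2,2,0,1,3,2,0,1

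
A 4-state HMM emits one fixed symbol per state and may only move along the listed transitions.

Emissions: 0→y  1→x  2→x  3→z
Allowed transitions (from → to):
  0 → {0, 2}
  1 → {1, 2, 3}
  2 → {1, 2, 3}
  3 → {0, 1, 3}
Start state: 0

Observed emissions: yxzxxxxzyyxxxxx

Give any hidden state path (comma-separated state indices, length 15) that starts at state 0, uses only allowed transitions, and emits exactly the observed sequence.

0,2,3,1,1,1,2,3,0,0,2,1,1,2,1

  t0 'y' -> {0}, take 0 (start)
  t1 'x' -> {1,2}, take 2 (0->2 ok)
  t2 'z' -> {3}, take 3 (2->3 ok)
  t3 'x' -> {1,2}, take 1 (3->1 ok)
  t4 'x' -> {1,2}, take 1 (1->1 ok)
  t5 'x' -> {1,2}, take 1 (1->1 ok)
  t6 'x' -> {1,2}, take 2 (1->2 ok)
  t7 'z' -> {3}, take 3 (2->3 ok)
  t8 'y' -> {0}, take 0 (3->0 ok)
  t9 'y' -> {0}, take 0 (0->0 ok)
  t10 'x' -> {1,2}, take 2 (0->2 ok)
  t11 'x' -> {1,2}, take 1 (2->1 ok)
  t12 'x' -> {1,2}, take 1 (1->1 ok)
  t13 'x' -> {1,2}, take 2 (1->2 ok)
  t14 'x' -> {1,2}, take 1 (2->1 ok)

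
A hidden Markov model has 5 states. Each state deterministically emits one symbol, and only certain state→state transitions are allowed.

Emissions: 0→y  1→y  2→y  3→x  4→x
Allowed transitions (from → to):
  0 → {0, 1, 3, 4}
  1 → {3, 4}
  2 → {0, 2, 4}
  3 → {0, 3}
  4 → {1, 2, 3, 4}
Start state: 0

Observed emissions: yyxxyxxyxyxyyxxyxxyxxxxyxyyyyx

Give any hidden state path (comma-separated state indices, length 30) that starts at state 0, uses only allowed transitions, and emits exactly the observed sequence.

0,0,3,3,0,3,3,0,3,0,3,0,0,3,3,0,3,3,0,3,3,3,3,0,3,0,0,0,1,4

  t0 'y' -> {0,1,2}, take 0 (start)
  t1 'y' -> {0,1,2}, take 0 (0->0 ok)
  t2 'x' -> {3,4}, take 3 (0->3 ok)
  t3 'x' -> {3,4}, take 3 (3->3 ok)
  t4 'y' -> {0,1,2}, take 0 (3->0 ok)
  t5 'x' -> {3,4}, take 3 (0->3 ok)
  t6 'x' -> {3,4}, take 3 (3->3 ok)
  t7 'y' -> {0,1,2}, take 0 (3->0 ok)
  t8 'x' -> {3,4}, take 3 (0->3 ok)
  t9 'y' -> {0,1,2}, take 0 (3->0 ok)
  t10 'x' -> {3,4}, take 3 (0->3 ok)
  t11 'y' -> {0,1,2}, take 0 (3->0 ok)
  t12 'y' -> {0,1,2}, take 0 (0->0 ok)
  t13 'x' -> {3,4}, take 3 (0->3 ok)
  t14 'x' -> {3,4}, take 3 (3->3 ok)
  t15 'y' -> {0,1,2}, take 0 (3->0 ok)
  t16 'x' -> {3,4}, take 3 (0->3 ok)
  t17 'x' -> {3,4}, take 3 (3->3 ok)
  t18 'y' -> {0,1,2}, take 0 (3->0 ok)
  t19 'x' -> {3,4}, take 3 (0->3 ok)
  t20 'x' -> {3,4}, take 3 (3->3 ok)
  t21 'x' -> {3,4}, take 3 (3->3 ok)
  t22 'x' -> {3,4}, take 3 (3->3 ok)
  t23 'y' -> {0,1,2}, take 0 (3->0 ok)
  t24 'x' -> {3,4}, take 3 (0->3 ok)
  t25 'y' -> {0,1,2}, take 0 (3->0 ok)
  t26 'y' -> {0,1,2}, take 0 (0->0 ok)
  t27 'y' -> {0,1,2}, take 0 (0->0 ok)
  t28 'y' -> {0,1,2}, take 1 (0->1 ok)
  t29 'x' -> {3,4}, take 4 (1->4 ok)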